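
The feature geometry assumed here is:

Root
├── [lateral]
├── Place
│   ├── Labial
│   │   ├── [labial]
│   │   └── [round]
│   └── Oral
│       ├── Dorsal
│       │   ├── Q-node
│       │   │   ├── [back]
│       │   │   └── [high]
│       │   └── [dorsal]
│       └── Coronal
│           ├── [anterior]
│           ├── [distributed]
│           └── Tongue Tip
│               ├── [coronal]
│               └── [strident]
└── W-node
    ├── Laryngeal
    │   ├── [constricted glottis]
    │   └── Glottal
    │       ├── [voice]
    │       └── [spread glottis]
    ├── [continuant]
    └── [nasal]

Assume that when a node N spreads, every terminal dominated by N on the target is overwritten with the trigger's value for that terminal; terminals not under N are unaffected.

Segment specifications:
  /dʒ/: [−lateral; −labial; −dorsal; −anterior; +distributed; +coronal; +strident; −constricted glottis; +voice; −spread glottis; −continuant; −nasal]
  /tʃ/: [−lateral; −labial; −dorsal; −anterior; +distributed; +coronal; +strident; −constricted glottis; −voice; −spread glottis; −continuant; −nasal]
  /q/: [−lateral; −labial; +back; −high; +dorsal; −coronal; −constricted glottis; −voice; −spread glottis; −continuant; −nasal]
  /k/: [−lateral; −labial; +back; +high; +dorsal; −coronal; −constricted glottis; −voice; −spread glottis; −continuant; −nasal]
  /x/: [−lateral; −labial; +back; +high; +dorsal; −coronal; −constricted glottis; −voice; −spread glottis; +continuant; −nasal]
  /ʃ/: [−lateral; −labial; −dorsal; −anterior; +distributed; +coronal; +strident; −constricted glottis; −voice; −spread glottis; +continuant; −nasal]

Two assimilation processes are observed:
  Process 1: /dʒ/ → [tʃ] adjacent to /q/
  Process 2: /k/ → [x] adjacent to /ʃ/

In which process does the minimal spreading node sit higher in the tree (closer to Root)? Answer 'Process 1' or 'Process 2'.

Process 2

Process 1: the feature that changes is [voice]; the minimal node is [voice] (depth 4).
Process 2: the feature that changes is [continuant]; the minimal node is [continuant] (depth 2).
[continuant] (depth 2) sits above [voice] (depth 4), making Process 2 the one with the higher spreading node.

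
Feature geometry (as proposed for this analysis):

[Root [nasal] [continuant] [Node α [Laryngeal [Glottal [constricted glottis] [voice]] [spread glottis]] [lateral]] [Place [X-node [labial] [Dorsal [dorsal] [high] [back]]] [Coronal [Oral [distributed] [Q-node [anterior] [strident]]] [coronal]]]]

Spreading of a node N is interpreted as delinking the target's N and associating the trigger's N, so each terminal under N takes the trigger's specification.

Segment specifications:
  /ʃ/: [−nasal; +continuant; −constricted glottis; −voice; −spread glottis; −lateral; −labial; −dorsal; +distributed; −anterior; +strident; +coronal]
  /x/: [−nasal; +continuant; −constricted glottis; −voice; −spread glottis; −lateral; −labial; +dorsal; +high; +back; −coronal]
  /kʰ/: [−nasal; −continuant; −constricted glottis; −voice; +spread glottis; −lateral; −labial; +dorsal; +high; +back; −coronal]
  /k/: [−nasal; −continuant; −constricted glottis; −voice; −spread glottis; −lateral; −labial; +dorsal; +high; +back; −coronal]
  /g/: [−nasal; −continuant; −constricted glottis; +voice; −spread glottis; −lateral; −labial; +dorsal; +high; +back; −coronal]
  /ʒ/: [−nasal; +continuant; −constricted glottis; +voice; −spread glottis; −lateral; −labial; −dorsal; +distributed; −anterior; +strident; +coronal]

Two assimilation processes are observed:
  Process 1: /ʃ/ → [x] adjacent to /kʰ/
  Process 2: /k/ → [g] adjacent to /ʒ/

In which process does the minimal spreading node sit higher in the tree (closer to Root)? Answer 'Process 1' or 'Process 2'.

Process 1

Process 1 alters [coronal], [anterior], [distributed], [strident], [dorsal], [high], [back]; the lowest common ancestor is Place (depth 1 from Root).
Process 2 alters [voice]; the lowest dominating node is [voice] (depth 4 from Root).
Place (depth 1) sits above [voice] (depth 4), making Process 1 the one with the higher spreading node.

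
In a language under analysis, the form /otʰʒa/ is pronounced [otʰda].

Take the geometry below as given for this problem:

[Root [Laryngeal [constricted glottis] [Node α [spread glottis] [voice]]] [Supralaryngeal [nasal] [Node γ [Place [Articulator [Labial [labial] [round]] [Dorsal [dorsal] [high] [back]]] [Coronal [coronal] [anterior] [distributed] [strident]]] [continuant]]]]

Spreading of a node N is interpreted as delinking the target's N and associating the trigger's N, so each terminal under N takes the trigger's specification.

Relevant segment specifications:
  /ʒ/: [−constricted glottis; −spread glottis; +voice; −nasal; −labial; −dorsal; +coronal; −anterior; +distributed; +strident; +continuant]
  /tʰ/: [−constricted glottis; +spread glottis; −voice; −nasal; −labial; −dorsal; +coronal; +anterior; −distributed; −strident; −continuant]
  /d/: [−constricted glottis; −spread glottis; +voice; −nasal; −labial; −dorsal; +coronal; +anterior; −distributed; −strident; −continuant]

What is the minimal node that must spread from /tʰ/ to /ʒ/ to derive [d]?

The alternation /ʒ/ → [d] changes [continuant], [anterior], [distributed], [strident] and nothing else.
Tracing each changed feature up the tree, the paths first meet at Node γ; any lower node misses at least one of them.
Delinking /ʒ/'s Node γ and associating /tʰ/'s Node γ gives precisely the feature bundle of [d].
[spread glottis], [voice] stay as in /ʒ/ although /tʰ/ differs there, so no node dominating them spread; among the remaining candidates Node γ is the lowest that derives the output.

Node γ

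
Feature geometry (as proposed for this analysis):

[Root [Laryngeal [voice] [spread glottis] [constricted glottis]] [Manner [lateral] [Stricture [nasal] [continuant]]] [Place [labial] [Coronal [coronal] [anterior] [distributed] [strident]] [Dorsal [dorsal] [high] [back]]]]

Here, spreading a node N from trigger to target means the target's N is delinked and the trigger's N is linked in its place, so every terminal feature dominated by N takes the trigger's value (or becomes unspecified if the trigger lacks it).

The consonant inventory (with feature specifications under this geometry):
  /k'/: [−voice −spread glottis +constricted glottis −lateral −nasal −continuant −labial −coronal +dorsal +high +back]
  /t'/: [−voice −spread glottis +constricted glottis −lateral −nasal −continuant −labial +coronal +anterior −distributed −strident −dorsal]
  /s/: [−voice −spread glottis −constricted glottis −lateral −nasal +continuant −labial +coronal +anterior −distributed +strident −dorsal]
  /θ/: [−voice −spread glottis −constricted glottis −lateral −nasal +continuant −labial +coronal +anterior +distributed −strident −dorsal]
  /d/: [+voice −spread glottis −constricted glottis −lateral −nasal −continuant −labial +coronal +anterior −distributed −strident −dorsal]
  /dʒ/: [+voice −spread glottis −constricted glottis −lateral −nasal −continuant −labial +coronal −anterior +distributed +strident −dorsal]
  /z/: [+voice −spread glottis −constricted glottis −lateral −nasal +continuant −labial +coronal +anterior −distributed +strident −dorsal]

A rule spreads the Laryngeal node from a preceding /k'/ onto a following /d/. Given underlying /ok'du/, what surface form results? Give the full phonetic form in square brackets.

[ok't'u]

Terminals under Laryngeal in this geometry: [voice], [spread glottis], [constricted glottis].
After delinking /d/'s Laryngeal and linking /k'/'s, the affected terminals become [−voice], [−spread glottis], [+constricted glottis]; [lateral], [nasal], [continuant], … (outside Laryngeal) are retained from /d/.
This feature bundle is that of [t'], so /ok'du/ surfaces as [ok't'u].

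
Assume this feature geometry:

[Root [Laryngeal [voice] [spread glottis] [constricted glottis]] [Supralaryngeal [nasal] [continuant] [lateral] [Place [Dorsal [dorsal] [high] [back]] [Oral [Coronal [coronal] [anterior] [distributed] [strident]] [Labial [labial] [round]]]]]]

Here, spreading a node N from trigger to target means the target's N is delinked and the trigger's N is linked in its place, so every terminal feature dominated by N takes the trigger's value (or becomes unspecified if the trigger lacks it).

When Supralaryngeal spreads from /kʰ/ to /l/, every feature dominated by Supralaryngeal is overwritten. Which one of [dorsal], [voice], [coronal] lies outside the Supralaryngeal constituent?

Supralaryngeal dominates exactly [nasal], [continuant], [lateral], [dorsal], [high], [back], [coronal], [anterior], [distributed], [strident], [labial], [round].
Spreading Supralaryngeal replaces [dorsal], [coronal] with the trigger's values, since each sits inside the Supralaryngeal constituent.
But [voice] is a dependent of Laryngeal, outside Supralaryngeal; it is therefore untouched by the spreading.

[voice]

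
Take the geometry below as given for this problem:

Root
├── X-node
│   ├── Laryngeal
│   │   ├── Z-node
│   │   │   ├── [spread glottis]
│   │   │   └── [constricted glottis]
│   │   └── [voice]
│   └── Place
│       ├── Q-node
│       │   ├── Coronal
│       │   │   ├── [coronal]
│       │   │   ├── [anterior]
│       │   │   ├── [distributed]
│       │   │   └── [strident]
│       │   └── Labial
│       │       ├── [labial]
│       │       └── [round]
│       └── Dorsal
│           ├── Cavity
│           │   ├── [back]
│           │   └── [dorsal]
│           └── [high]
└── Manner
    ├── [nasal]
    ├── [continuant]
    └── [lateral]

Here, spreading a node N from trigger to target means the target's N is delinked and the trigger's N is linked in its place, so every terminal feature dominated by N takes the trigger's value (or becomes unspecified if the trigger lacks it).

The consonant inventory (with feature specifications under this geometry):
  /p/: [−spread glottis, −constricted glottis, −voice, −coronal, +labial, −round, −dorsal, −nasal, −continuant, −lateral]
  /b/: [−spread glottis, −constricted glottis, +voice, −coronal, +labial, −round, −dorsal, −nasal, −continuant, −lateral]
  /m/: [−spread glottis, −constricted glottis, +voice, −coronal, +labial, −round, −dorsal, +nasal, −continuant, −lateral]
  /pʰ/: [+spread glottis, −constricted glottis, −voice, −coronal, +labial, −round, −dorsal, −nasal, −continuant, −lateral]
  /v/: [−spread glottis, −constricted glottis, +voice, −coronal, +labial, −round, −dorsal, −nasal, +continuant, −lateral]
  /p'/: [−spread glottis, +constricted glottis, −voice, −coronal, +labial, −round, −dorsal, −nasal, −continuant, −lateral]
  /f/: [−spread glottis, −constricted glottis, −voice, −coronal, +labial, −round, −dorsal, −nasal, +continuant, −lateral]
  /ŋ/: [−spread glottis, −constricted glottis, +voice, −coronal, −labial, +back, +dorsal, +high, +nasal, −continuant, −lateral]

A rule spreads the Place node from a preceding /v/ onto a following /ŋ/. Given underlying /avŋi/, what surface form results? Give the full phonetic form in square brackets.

The Place node dominates the terminals [coronal], [anterior], [distributed], [strident], [labial], [round], [back], [dorsal], [high].
Spreading Place from /v/ onto /ŋ/ replaces those values with /v/'s: [−coronal], [+labial], [−round], [−dorsal]. Features outside Place ([spread glottis], [constricted glottis], [voice], …) stay as in /ŋ/.
This feature bundle is that of [m], so /avŋi/ surfaces as [avmi].

[avmi]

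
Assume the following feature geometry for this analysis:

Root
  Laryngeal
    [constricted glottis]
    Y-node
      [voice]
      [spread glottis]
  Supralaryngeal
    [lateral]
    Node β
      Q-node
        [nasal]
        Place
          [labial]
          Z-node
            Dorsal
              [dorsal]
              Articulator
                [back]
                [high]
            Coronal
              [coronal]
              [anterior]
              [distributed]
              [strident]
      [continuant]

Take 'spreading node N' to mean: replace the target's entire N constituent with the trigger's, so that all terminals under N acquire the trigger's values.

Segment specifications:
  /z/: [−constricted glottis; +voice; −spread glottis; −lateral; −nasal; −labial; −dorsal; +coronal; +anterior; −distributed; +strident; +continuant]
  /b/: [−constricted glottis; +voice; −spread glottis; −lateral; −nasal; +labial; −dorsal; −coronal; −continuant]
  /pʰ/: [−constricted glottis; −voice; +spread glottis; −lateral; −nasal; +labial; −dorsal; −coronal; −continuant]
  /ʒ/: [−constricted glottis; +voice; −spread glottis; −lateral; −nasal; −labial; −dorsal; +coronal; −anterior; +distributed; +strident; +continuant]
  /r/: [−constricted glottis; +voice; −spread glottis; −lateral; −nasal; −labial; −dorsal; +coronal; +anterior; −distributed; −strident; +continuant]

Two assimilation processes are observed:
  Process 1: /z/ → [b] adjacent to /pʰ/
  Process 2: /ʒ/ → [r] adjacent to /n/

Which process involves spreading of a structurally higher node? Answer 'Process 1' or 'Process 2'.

Process 1

Process 1 alters [continuant], [labial], [coronal], [anterior], [distributed], [strident]; the lowest common ancestor is Node β (depth 2 from Root).
Process 2 alters [anterior], [distributed], [strident]; the lowest common ancestor is Coronal (depth 6 from Root).
Node β is closer to Root than Coronal, so Process 1 spreads the higher node.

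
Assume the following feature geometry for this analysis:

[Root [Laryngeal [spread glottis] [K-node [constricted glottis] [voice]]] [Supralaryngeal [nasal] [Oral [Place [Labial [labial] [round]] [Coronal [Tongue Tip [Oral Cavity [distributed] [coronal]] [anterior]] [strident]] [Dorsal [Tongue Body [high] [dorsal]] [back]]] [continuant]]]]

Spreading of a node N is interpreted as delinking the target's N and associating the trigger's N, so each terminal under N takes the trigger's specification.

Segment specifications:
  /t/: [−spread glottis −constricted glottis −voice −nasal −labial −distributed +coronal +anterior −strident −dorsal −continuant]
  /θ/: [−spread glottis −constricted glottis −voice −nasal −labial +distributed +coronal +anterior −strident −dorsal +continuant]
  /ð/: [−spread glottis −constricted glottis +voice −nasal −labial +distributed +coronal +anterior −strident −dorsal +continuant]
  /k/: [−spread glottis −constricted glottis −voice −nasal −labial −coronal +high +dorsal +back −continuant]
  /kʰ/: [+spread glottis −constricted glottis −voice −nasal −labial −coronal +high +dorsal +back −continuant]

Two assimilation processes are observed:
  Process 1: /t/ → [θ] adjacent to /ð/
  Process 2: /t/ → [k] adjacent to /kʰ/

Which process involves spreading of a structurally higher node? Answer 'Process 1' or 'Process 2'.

Process 1

Process 1 alters [continuant], [distributed]; the lowest common ancestor is Oral (depth 2 from Root).
Process 2: the features that change are [coronal], [anterior], [distributed], [strident], [dorsal], [high], [back]; the minimal node is Place (depth 3).
Depth 2 < depth 3; Process 1 involves the structurally higher constituent Oral.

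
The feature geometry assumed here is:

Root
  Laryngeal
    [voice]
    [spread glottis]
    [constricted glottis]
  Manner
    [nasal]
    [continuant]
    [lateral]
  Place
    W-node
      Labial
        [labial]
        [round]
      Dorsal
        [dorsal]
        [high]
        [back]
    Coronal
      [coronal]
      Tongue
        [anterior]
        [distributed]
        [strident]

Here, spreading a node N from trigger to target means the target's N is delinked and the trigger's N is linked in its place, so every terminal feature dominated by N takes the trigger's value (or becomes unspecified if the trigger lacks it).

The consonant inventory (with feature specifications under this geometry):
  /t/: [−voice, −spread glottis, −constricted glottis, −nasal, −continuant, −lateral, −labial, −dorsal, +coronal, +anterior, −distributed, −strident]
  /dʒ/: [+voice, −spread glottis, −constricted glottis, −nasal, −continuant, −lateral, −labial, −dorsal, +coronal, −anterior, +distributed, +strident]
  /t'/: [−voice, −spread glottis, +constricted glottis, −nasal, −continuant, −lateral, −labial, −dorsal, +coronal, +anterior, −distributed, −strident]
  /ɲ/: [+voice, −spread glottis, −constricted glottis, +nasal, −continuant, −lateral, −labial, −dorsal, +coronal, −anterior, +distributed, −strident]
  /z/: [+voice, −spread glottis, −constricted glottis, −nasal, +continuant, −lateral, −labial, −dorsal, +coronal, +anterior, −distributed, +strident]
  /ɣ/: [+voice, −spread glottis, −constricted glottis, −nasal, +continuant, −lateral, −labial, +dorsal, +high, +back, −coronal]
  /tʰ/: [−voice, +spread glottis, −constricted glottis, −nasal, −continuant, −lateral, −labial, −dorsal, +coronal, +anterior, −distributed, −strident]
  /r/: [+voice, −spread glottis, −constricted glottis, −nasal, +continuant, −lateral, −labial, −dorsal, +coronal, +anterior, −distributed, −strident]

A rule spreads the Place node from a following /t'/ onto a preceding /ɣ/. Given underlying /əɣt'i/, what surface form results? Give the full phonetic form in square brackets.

The Place node dominates the terminals [labial], [round], [dorsal], [high], [back], [coronal], [anterior], [distributed], [strident].
The target acquires /t'/'s values for everything under Place — [−labial], [−dorsal], [+coronal], [+anterior], [−distributed], [−strident] — while keeping its own [voice], [spread glottis], [constricted glottis], ….
The resulting bundle matches /r/ in the inventory; substituting it for /ɣ/ gives [ərt'i].

[ərt'i]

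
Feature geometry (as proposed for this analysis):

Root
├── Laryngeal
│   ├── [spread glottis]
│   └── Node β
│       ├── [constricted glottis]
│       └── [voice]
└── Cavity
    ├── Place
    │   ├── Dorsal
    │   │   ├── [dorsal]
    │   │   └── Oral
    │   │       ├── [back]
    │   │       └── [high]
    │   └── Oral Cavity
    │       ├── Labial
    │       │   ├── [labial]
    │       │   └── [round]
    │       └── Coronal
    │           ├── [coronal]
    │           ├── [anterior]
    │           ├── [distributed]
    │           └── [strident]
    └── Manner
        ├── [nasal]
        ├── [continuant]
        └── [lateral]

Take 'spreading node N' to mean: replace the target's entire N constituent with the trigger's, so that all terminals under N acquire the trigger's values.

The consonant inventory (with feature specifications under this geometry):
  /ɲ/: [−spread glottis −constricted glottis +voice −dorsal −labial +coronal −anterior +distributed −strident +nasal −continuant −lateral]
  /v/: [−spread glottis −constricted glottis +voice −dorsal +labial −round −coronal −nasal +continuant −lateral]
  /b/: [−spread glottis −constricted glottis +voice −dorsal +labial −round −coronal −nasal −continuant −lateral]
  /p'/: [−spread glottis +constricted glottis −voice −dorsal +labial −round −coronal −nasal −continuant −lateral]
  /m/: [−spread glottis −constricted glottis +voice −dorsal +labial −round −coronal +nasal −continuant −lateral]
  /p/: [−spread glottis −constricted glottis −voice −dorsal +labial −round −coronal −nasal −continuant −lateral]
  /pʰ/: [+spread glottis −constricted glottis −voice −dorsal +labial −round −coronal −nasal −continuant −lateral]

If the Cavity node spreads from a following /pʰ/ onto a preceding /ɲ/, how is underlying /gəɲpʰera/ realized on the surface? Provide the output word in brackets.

[gəbpʰera]

Terminals under Cavity in this geometry: [dorsal], [back], [high], [labial], [round], [coronal], [anterior], [distributed], [strident], [nasal], [continuant], [lateral].
After delinking /ɲ/'s Cavity and linking /pʰ/'s, the affected terminals become [−dorsal], [+labial], [−round], [−coronal], [−nasal], [−continuant], [−lateral]; [spread glottis], [constricted glottis], [voice] (outside Cavity) are retained from /ɲ/.
Among the inventory, only /b/ has exactly this specification, giving the surface form [gəbpʰera].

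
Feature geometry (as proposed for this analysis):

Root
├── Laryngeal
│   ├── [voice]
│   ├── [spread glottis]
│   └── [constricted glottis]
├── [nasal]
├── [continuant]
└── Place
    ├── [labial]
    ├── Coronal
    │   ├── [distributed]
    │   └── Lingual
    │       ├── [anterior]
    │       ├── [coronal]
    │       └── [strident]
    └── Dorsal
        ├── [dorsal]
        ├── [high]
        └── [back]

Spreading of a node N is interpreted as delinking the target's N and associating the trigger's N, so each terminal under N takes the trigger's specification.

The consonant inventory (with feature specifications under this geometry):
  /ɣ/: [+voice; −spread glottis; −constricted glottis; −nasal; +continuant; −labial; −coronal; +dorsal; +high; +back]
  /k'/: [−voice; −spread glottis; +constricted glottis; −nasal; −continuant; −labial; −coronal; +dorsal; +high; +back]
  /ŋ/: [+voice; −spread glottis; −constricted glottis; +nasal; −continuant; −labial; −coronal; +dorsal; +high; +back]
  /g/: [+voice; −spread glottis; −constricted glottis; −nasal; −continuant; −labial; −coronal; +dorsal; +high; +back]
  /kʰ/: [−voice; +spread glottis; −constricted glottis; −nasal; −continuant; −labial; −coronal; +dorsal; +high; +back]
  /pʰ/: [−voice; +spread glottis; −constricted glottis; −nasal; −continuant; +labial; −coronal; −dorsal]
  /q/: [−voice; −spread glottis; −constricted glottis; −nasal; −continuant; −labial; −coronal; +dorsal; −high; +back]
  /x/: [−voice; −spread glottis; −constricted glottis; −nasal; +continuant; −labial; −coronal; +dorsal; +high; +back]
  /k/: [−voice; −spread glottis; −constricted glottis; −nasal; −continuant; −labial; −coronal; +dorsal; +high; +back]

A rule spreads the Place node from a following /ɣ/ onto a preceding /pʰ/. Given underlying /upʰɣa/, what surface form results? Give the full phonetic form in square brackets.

Place immediately or transitively dominates [labial], [distributed], [anterior], [coronal], [strident], [dorsal], [high], [back].
Spreading Place from /ɣ/ onto /pʰ/ replaces those values with /ɣ/'s: [−labial], [−coronal], [+dorsal], [+high], [+back]. Features outside Place ([voice], [spread glottis], [constricted glottis], …) stay as in /pʰ/.
Among the inventory, only /kʰ/ has exactly this specification, giving the surface form [ukʰɣa].

[ukʰɣa]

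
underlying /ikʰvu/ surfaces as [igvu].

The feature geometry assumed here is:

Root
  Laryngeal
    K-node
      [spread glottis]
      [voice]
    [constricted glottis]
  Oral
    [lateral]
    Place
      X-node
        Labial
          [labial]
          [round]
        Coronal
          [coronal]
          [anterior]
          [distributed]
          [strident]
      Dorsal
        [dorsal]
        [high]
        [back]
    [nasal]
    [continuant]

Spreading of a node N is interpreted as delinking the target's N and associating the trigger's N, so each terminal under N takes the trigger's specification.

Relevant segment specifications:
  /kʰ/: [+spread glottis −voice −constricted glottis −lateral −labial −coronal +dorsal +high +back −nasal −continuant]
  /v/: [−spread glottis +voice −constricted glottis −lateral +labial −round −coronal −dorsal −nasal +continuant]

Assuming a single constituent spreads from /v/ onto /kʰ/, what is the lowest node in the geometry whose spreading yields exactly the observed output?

Feature comparison: [voice], [spread glottis] differ between /kʰ/ and [g]; the remaining terminals match.
The smallest constituent containing every changed terminal is K-node — each of its daughters lacks at least one of the affected features.
Spreading K-node from /v/ overwrites each of those terminals with /v/'s values, yielding exactly [g].
[dorsal], [continuant] stay as in /kʰ/ although /v/ differs there, so no node dominating them spread; among the remaining candidates K-node is the lowest that derives the output.

K-node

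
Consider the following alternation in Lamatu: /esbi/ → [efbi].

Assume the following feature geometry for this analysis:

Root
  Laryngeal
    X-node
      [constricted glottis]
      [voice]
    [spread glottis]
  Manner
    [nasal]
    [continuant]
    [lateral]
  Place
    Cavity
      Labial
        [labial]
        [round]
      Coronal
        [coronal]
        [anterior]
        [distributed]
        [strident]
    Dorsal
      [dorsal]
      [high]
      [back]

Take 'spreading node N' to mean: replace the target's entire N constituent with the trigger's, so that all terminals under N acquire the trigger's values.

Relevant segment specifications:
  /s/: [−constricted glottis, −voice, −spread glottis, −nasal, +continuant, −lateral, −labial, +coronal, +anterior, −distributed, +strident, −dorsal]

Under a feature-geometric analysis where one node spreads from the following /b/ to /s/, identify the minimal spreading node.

Comparing /s/ with its surface form [f], the features that change are [labial], [round], [coronal], [anterior], [distributed], [strident].
Tracing each changed feature up the tree, the paths first meet at Cavity; any lower node misses at least one of them.
Spreading Cavity from /b/ overwrites each of those terminals with /b/'s values, yielding exactly [f].
Features on which the two segments disagree outside Cavity, such as [continuant], [voice], are unchanged — nothing dominating them spread, and Cavity is the minimal sufficient constituent.

Cavity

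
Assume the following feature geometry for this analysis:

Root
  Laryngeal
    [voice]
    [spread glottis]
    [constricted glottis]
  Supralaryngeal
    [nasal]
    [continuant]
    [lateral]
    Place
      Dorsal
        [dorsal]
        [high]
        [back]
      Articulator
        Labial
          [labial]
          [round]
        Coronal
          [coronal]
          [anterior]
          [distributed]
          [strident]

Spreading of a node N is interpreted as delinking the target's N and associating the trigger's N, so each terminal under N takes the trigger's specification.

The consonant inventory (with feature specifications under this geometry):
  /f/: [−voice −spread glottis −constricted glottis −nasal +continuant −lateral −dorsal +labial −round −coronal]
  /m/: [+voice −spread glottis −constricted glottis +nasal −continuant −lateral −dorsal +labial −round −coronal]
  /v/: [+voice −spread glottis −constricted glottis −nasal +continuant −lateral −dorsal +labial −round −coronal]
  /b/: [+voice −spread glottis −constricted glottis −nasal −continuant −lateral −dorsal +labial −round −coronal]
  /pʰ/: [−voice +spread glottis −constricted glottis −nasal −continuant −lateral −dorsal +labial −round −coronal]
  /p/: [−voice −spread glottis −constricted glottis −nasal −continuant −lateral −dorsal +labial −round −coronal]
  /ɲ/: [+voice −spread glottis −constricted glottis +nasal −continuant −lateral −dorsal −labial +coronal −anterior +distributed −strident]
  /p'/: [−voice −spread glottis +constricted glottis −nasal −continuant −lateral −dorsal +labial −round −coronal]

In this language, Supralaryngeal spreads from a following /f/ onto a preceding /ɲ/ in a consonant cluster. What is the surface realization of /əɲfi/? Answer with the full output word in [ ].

[əvfi]

The Supralaryngeal node dominates the terminals [nasal], [continuant], [lateral], [dorsal], [high], [back], [labial], [round], [coronal], [anterior], [distributed], [strident].
After delinking /ɲ/'s Supralaryngeal and linking /f/'s, the affected terminals become [−nasal], [+continuant], [−lateral], [−dorsal], [+labial], [−round], [−coronal]; [voice], [spread glottis], [constricted glottis] (outside Supralaryngeal) are retained from /ɲ/.
This feature bundle is that of [v], so /əɲfi/ surfaces as [əvfi].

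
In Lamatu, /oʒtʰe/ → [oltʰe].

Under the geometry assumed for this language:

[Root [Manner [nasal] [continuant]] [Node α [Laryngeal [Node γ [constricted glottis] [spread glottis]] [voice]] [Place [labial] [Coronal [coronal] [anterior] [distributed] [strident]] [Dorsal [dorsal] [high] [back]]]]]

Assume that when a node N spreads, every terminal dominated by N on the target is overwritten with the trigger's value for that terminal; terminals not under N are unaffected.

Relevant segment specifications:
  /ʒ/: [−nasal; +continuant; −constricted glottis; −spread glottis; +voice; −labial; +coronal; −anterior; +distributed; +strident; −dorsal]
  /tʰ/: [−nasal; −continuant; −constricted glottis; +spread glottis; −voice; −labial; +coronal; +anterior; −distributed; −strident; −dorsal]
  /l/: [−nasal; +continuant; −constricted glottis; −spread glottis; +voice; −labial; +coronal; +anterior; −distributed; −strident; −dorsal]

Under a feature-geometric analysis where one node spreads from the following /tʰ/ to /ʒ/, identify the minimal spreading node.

Coronal

/ʒ/ and [l] differ in [anterior], [distributed], [strident]; every other specified feature is identical.
The smallest constituent containing every changed terminal is Coronal — each of its daughters lacks at least one of the affected features.
If Coronal spreads, every terminal under it takes /tʰ/'s value, producing [l] as observed.
Features on which the two segments disagree outside Coronal, such as [spread glottis], [continuant], are unchanged — nothing dominating them spread, and Coronal is the minimal sufficient constituent.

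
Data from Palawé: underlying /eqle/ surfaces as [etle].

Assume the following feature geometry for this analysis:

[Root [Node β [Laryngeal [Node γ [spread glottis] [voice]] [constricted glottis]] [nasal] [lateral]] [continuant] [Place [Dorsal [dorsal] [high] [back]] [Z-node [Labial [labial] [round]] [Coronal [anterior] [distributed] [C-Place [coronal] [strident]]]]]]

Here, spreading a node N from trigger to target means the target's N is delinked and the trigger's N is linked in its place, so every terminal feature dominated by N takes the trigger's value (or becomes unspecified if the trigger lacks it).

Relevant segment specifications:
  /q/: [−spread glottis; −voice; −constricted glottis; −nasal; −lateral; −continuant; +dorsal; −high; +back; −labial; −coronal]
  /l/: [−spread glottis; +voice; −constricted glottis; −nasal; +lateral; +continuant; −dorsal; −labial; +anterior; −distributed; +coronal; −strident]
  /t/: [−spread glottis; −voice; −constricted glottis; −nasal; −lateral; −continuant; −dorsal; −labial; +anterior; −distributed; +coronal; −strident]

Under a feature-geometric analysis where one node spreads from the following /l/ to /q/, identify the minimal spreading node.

Comparing /q/ with its surface form [t], the features that change are [coronal], [anterior], [distributed], [strident], [dorsal], [high], [back].
These terminals are all dominated by Place, and no proper subconstituent of Place covers them all; Place is their lowest common ancestor.
If Place spreads, every terminal under it takes /l/'s value, producing [t] as observed.
Had Root spread, [lateral], [continuant] would have taken /l/'s values; they stay as in /q/, confirming the spreading constituent is exactly Place.

Place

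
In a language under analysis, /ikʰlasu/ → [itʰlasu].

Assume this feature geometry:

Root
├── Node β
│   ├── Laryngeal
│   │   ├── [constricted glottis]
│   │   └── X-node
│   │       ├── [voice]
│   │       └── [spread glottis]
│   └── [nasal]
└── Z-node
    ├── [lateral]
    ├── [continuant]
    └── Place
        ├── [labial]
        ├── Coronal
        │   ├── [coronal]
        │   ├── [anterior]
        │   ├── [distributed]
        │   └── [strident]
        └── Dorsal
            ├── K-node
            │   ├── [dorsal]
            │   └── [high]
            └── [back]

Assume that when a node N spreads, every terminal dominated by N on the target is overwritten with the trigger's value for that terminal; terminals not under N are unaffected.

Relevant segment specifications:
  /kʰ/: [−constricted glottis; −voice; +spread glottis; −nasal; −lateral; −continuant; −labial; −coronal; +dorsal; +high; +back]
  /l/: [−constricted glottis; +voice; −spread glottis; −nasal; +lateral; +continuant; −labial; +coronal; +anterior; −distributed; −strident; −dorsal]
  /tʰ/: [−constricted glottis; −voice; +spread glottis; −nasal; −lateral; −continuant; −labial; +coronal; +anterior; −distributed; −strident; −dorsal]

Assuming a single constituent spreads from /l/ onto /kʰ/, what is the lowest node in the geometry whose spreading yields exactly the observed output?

Place

Feature comparison: [coronal], [anterior], [distributed], [strident], [dorsal], [high], [back] differ between /kʰ/ and [tʰ]; the remaining terminals match.
The smallest constituent containing every changed terminal is Place — each of its daughters lacks at least one of the affected features.
If Place spreads, every terminal under it takes /l/'s value, producing [tʰ] as observed.
Since [lateral], [continuant] are preserved even though /l/ disagrees there, no node above Place spread.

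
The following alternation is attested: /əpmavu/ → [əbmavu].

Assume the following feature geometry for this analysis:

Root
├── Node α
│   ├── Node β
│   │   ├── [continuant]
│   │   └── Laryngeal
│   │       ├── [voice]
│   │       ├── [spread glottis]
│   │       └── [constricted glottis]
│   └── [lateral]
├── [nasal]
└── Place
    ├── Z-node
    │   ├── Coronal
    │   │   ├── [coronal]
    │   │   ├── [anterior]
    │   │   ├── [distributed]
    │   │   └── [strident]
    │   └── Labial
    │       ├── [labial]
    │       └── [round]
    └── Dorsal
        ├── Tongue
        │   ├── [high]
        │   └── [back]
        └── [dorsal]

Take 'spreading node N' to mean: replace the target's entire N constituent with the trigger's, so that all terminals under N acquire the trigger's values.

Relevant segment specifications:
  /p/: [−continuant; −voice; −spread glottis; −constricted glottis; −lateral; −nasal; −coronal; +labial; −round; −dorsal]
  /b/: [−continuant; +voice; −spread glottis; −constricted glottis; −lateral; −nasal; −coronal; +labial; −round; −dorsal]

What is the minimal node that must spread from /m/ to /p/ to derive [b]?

[voice]

Feature comparison: [voice] differs between /p/ and [b]; the remaining terminals match.
Since just one terminal is affected and it takes /m/'s value, spreading the terminal [voice] alone is sufficient and minimal.
[nasal], a feature on which the two segments disagree outside [voice], is unchanged — nothing dominating it spread, and [voice] is the minimal sufficient constituent.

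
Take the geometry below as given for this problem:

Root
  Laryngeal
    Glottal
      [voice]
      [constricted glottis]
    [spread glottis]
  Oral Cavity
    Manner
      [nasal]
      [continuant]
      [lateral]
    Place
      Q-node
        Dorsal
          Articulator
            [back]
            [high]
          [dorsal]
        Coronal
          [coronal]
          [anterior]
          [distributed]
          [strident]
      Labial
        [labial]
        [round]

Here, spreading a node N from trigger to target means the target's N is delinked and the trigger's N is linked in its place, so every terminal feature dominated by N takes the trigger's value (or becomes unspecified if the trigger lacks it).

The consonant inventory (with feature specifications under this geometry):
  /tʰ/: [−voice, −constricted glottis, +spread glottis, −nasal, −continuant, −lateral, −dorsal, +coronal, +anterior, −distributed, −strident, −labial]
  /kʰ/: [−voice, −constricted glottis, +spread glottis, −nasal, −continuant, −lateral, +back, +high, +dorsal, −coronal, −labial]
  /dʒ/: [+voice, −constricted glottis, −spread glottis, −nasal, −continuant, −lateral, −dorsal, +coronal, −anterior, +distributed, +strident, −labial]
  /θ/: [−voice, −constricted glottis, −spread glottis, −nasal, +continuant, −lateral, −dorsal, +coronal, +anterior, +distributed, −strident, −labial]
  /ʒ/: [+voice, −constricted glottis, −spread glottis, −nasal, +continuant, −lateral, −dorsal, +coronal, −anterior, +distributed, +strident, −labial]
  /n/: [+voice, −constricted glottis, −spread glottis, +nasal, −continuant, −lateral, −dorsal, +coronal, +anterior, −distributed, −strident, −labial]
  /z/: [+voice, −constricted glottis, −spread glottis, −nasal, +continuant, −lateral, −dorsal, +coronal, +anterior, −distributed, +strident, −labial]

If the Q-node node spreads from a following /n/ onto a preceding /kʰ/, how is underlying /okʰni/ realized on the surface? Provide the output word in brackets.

Q-node immediately or transitively dominates [back], [high], [dorsal], [coronal], [anterior], [distributed], [strident].
The target acquires /n/'s values for everything under Q-node — [−dorsal], [+coronal], [+anterior], [−distributed], [−strident] — while keeping its own [voice], [constricted glottis], [spread glottis], ….
The resulting bundle matches /tʰ/ in the inventory; substituting it for /kʰ/ gives [otʰni].

[otʰni]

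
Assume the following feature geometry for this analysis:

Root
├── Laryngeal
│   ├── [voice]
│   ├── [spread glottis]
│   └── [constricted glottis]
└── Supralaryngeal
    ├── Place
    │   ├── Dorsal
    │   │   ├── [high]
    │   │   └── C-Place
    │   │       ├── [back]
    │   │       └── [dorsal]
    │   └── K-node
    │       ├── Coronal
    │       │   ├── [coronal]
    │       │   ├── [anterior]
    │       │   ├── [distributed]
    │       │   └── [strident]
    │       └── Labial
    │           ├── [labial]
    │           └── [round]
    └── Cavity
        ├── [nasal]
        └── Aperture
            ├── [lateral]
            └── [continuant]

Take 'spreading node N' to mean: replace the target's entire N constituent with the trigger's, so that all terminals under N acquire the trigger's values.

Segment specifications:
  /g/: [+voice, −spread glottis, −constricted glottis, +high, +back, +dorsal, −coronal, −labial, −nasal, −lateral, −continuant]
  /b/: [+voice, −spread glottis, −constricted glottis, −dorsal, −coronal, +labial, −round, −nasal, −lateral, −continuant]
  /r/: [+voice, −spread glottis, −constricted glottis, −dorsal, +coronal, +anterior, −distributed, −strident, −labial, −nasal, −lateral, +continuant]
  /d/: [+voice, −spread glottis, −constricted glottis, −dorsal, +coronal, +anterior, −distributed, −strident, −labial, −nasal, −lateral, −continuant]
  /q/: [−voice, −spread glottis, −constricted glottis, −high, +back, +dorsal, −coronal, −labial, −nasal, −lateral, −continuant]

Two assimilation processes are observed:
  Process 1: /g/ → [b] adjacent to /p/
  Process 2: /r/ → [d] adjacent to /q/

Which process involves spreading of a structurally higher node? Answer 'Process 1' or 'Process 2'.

Process 1

Process 1: the features that change are [labial], [round], [dorsal], [high], [back]; the minimal node is Place (depth 2).
Process 2: the feature that changes is [continuant]; the minimal node is [continuant] (depth 4).
Place is closer to Root than [continuant], so Process 1 spreads the higher node.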